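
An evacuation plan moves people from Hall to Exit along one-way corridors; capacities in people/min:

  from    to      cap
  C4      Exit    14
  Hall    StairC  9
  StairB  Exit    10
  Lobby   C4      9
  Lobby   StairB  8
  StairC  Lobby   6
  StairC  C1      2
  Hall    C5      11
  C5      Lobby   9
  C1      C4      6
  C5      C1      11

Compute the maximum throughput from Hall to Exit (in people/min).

19

Augment Hall→StairC→C1→C4→Exit: bottleneck 2, flow now 2.
Augment Hall→StairC→Lobby→StairB→Exit: bottleneck 6, flow now 8.
Augment Hall→C5→C1→C4→Exit: bottleneck 4, flow now 12.
Augment Hall→C5→Lobby→StairB→Exit: bottleneck 2, flow now 14.
Augment Hall→C5→Lobby→C4→Exit: bottleneck 5, flow now 19.
No augmenting path remains; maximum flow = 19.
In the residual graph, reachable from Hall: {Hall, StairC}.
Min-cut edges: Hall→C5 (11), StairC→C1 (2), StairC→Lobby (6); capacity 11 + 2 + 6 = 19.
This cut is saturated, so no flow can exceed 19.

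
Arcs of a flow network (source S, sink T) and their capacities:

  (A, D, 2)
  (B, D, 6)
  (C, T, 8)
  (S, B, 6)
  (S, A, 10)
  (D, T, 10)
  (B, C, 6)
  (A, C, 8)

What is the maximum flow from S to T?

16

Augment S→A→C→T: bottleneck 8, flow now 8.
Augment S→A→D→T: bottleneck 2, flow now 10.
Augment S→B→D→T: bottleneck 6, flow now 16.
No augmenting path remains; maximum flow = 16.
In the residual graph, reachable from S: {S}.
Min-cut edges: S→A (10), S→B (6); capacity 10 + 6 = 16.
This cut is saturated, so no flow can exceed 16.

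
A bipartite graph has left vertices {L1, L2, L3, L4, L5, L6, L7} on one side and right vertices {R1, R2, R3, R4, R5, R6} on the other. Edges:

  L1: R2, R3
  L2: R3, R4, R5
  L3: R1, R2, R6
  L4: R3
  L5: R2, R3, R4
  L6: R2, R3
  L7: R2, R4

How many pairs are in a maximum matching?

5

Unit-capacity flow: source→left, listed edges, right→sink; max matching = max flow.
Augmenting path L1→R2 (+1); matched 1.
Augmenting path L2→R3 (+1); matched 2.
Augmenting path L3→R1 (+1); matched 3.
Augmenting path L5→R4 (+1); matched 4.
Augmenting path L4→R3→L2→R5 (+1); matched 5.
No augmenting path remains; maximum matching = 5.
König certificate: {L2, L3, R2, R3, R4} is a vertex cover of size 5 (every listed pair touches it), so no matching can be larger.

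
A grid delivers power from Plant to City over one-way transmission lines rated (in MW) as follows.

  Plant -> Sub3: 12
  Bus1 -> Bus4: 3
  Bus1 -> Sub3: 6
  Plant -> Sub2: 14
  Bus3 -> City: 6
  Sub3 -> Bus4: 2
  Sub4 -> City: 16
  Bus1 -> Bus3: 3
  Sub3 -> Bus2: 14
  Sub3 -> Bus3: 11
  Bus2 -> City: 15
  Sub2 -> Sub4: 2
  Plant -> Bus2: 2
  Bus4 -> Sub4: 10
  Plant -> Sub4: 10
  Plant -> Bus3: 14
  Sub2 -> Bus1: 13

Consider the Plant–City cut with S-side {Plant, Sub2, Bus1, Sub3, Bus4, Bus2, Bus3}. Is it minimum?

No — its capacity is 43, but the minimum cut has capacity 37.

Given cut capacity: 10 + 2 + 10 + 15 + 6 = 43.
Augment Plant→Bus2→City: bottleneck 2, flow now 2.
Augment Plant→Sub4→City: bottleneck 10, flow now 12.
Augment Plant→Bus3→City: bottleneck 6, flow now 18.
Augment Plant→Sub2→Sub4→City: bottleneck 2, flow now 20.
Augment Plant→Sub3→Bus2→City: bottleneck 12, flow now 32.
Augment Plant→Sub2→Bus1→Sub3→Bus2→City: bottleneck 1, flow now 33.
Augment Plant→Sub2→Bus1→Bus4→Sub4→City: bottleneck 3, flow now 36.
Augment Plant→Sub2→Bus1→Sub3→Bus4→Sub4→City: bottleneck 1, flow now 37.
No augmenting path remains; maximum flow = 37.
In the residual graph, reachable from Plant: {Plant, Sub2, Bus1, Sub3, Bus4, Bus2, Sub4, Bus3}.
Min-cut edges: Bus2→City (15), Sub4→City (16), Bus3→City (6); capacity 15 + 16 + 6 = 37.
Cut capacity 43 exceeds the max flow 37, so it is not minimum.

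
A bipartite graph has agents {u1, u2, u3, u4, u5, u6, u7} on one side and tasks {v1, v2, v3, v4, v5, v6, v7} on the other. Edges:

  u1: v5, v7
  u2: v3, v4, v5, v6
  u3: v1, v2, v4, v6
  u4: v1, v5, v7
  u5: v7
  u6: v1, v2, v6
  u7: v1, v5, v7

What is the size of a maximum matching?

Unit-capacity flow: source→left, listed edges, right→sink; max matching = max flow.
Augmenting path u1→v5 (+1); matched 1.
Augmenting path u2→v3 (+1); matched 2.
Augmenting path u3→v1 (+1); matched 3.
Augmenting path u4→v7 (+1); matched 4.
Augmenting path u6→v2 (+1); matched 5.
Augmenting path u7→v1→u3→v4 (+1); matched 6.
No augmenting path remains; maximum matching = 6.
König certificate: {u2, u3, u6, v1, v5, v7} is a vertex cover of size 6 (every listed pair touches it), so no matching can be larger.

6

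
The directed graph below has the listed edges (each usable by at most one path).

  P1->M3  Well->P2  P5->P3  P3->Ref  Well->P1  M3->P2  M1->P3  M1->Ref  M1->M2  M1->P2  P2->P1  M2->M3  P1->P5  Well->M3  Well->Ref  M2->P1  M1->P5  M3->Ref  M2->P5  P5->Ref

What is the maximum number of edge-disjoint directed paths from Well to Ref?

Assign every edge capacity 1; by Menger, the answer equals the max flow.
Path Well→Ref (+1); total 1.
Path Well→M3→Ref (+1); total 2.
Path Well→P1→P5→Ref (+1); total 3.
No residual Well→Ref path; max flow = 3.
Certifying cut of size 3: {M3→Ref, P1→P5, Well→Ref}.

3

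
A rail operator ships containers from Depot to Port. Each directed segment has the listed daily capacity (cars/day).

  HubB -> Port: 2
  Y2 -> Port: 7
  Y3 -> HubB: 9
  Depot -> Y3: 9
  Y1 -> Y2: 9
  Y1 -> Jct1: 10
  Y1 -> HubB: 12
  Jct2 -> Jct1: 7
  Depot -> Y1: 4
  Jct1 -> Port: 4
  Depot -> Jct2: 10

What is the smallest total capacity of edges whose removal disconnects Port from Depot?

10

Augment Depot→Jct2→Jct1→Port: bottleneck 4, flow now 4.
Augment Depot→Y1→HubB→Port: bottleneck 2, flow now 6.
Augment Depot→Y1→Y2→Port: bottleneck 2, flow now 8.
Augment Depot→Y3→HubB→Y1→Y2→Port: bottleneck 2, flow now 10. (uses reverse residual edge)
No augmenting path remains; maximum flow = 10.
By max-flow min-cut, the minimum cut capacity equals the max flow.
In the residual graph, reachable from Depot: {Depot, Jct2, Y3, HubB, Jct1}.
Min-cut edges: Depot→Y1 (4), HubB→Port (2), Jct1→Port (4); capacity 4 + 2 + 4 = 10.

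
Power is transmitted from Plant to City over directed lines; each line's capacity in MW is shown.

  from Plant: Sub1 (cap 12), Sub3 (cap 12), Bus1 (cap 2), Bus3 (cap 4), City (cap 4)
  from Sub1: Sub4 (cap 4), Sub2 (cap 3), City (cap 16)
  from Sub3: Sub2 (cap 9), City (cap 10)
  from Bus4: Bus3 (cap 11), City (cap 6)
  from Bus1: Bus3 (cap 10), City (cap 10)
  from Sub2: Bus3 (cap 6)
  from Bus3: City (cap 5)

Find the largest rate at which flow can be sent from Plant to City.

33

Augment Plant→City: bottleneck 4, flow now 4.
Augment Plant→Sub1→City: bottleneck 12, flow now 16.
Augment Plant→Sub3→City: bottleneck 10, flow now 26.
Augment Plant→Bus1→City: bottleneck 2, flow now 28.
Augment Plant→Bus3→City: bottleneck 4, flow now 32.
Augment Plant→Sub3→Sub2→Bus3→City: bottleneck 1, flow now 33.
No augmenting path remains; maximum flow = 33.
In the residual graph, reachable from Plant: {Plant, Sub3, Sub2, Bus3}.
Min-cut edges: Plant→Sub1 (12), Plant→Bus1 (2), Plant→City (4), Sub3→City (10), Bus3→City (5); capacity 12 + 2 + 4 + 10 + 5 = 33.
This cut is saturated, so no flow can exceed 33.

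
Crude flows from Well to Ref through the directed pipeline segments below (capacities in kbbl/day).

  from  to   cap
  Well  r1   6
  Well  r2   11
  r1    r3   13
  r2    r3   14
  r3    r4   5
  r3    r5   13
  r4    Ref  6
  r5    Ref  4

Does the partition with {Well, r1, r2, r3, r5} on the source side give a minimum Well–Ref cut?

Yes — it is a minimum cut (capacity 9).

Given cut capacity: 5 + 4 = 9.
Augment Well→r1→r3→r4→Ref: bottleneck 5, flow now 5.
Augment Well→r1→r3→r5→Ref: bottleneck 1, flow now 6.
Augment Well→r2→r3→r5→Ref: bottleneck 3, flow now 9.
No augmenting path remains; maximum flow = 9.
Cut capacity 9 equals the max flow, so it is a minimum cut.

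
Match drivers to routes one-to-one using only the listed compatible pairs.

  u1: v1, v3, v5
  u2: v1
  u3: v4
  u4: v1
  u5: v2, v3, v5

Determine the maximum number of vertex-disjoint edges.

4

Unit-capacity flow: source→left, listed edges, right→sink; max matching = max flow.
Augmenting path u1→v1 (+1); matched 1.
Augmenting path u3→v4 (+1); matched 2.
Augmenting path u5→v2 (+1); matched 3.
Augmenting path u2→v1→u1→v3 (+1); matched 4.
No augmenting path remains; maximum matching = 4.
König certificate: {u1, u3, u5, v1} is a vertex cover of size 4 (every listed pair touches it), so no matching can be larger.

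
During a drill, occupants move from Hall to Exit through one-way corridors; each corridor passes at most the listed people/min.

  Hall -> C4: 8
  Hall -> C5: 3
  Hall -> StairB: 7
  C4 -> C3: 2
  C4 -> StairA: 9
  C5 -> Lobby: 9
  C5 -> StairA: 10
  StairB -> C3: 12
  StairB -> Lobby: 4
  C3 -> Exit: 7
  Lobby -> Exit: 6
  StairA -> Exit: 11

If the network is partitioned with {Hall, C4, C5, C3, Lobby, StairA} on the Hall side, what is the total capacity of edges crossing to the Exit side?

31

Edges leaving {Hall, C4, C5, C3, Lobby, StairA}: Hall→StairB (7), C3→Exit (7), Lobby→Exit (6), StairA→Exit (11).
Cut capacity = 7 + 7 + 6 + 11 = 31.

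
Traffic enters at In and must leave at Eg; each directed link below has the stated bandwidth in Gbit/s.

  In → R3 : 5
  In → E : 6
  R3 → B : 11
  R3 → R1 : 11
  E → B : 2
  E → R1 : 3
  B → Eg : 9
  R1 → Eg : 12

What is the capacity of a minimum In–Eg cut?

10

Augment In→R3→B→Eg: bottleneck 5, flow now 5.
Augment In→E→B→Eg: bottleneck 2, flow now 7.
Augment In→E→R1→Eg: bottleneck 3, flow now 10.
No augmenting path remains; maximum flow = 10.
By max-flow min-cut, the minimum cut capacity equals the max flow.
In the residual graph, reachable from In: {In, E}.
Min-cut edges: In→R3 (5), E→B (2), E→R1 (3); capacity 5 + 2 + 3 = 10.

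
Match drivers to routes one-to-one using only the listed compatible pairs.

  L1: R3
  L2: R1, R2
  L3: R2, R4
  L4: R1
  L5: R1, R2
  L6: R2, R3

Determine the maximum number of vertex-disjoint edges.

4

Unit-capacity flow: source→left, listed edges, right→sink; max matching = max flow.
Augmenting path L1→R3 (+1); matched 1.
Augmenting path L2→R1 (+1); matched 2.
Augmenting path L3→R2 (+1); matched 3.
Augmenting path L5→R2→L3→R4 (+1); matched 4.
No augmenting path remains; maximum matching = 4.
König certificate: {L3, R1, R2, R3} is a vertex cover of size 4 (every listed pair touches it), so no matching can be larger.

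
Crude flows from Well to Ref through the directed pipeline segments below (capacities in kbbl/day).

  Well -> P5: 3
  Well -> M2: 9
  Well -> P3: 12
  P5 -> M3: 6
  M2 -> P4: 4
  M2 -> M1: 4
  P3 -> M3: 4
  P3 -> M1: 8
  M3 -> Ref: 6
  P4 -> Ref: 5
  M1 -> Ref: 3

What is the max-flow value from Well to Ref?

Augment Well→P5→M3→Ref: bottleneck 3, flow now 3.
Augment Well→M2→P4→Ref: bottleneck 4, flow now 7.
Augment Well→M2→M1→Ref: bottleneck 3, flow now 10.
Augment Well→P3→M3→Ref: bottleneck 3, flow now 13.
No augmenting path remains; maximum flow = 13.
In the residual graph, reachable from Well: {Well, P5, M2, P3, M3, M1}.
Min-cut edges: M2→P4 (4), M3→Ref (6), M1→Ref (3); capacity 4 + 6 + 3 = 13.
This cut is saturated, so no flow can exceed 13.

13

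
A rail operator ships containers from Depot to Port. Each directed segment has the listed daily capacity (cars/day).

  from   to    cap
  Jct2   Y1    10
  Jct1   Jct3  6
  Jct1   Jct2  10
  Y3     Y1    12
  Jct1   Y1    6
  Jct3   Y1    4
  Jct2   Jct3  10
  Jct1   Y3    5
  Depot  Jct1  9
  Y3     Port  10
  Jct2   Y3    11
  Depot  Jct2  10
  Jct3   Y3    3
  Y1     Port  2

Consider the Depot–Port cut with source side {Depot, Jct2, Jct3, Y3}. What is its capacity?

Edges leaving {Depot, Jct2, Jct3, Y3}: Depot→Jct1 (9), Jct2→Y1 (10), Jct3→Y1 (4), Y3→Y1 (12), Y3→Port (10).
Cut capacity = 9 + 10 + 4 + 12 + 10 = 45.

45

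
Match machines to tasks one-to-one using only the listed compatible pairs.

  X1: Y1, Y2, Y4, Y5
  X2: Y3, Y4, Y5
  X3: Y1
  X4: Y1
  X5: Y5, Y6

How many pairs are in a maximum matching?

4

Unit-capacity flow: source→left, listed edges, right→sink; max matching = max flow.
Augmenting path X1→Y1 (+1); matched 1.
Augmenting path X2→Y3 (+1); matched 2.
Augmenting path X5→Y5 (+1); matched 3.
Augmenting path X3→Y1→X1→Y2 (+1); matched 4.
No augmenting path remains; maximum matching = 4.
König certificate: {X1, X2, X5, Y1} is a vertex cover of size 4 (every listed pair touches it), so no matching can be larger.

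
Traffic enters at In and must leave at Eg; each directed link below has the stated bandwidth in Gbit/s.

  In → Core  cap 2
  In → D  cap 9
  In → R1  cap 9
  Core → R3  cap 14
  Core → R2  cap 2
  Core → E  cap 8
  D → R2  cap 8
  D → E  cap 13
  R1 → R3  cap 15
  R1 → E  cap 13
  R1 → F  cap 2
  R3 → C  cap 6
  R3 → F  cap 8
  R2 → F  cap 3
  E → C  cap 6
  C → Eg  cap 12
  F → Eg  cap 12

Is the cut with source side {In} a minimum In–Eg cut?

Given cut capacity: 2 + 9 + 9 = 20.
Augment In→R1→F→Eg: bottleneck 2, flow now 2.
Augment In→Core→R3→C→Eg: bottleneck 2, flow now 4.
Augment In→D→R2→F→Eg: bottleneck 3, flow now 7.
Augment In→D→E→C→Eg: bottleneck 6, flow now 13.
Augment In→R1→R3→C→Eg: bottleneck 4, flow now 17.
Augment In→R1→R3→F→Eg: bottleneck 3, flow now 20.
No augmenting path remains; maximum flow = 20.
Cut capacity 20 equals the max flow, so it is a minimum cut.

Yes — it is a minimum cut (capacity 20).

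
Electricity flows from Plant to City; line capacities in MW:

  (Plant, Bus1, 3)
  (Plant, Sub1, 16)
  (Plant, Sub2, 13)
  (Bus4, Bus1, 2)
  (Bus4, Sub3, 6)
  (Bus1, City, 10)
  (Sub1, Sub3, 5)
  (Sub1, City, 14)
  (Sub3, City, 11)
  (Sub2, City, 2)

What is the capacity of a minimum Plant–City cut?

Augment Plant→Bus1→City: bottleneck 3, flow now 3.
Augment Plant→Sub1→City: bottleneck 14, flow now 17.
Augment Plant→Sub2→City: bottleneck 2, flow now 19.
Augment Plant→Sub1→Sub3→City: bottleneck 2, flow now 21.
No augmenting path remains; maximum flow = 21.
By max-flow min-cut, the minimum cut capacity equals the max flow.
In the residual graph, reachable from Plant: {Plant, Sub2}.
Min-cut edges: Plant→Bus1 (3), Plant→Sub1 (16), Sub2→City (2); capacity 3 + 16 + 2 = 21.

21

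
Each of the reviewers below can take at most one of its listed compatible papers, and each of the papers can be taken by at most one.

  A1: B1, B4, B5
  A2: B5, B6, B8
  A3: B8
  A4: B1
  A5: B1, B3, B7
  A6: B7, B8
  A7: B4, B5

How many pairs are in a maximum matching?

Unit-capacity flow: source→left, listed edges, right→sink; max matching = max flow.
Augmenting path A1→B1 (+1); matched 1.
Augmenting path A2→B5 (+1); matched 2.
Augmenting path A3→B8 (+1); matched 3.
Augmenting path A5→B3 (+1); matched 4.
Augmenting path A6→B7 (+1); matched 5.
Augmenting path A7→B4 (+1); matched 6.
Augmenting path A4→B1→A1→B5→A2→B6 (+1); matched 7.
No augmenting path remains; maximum matching = 7.
König certificate: {A1, A2, A3, A4, A5, A6, A7} is a vertex cover of size 7 (every listed pair touches it), so no matching can be larger.

7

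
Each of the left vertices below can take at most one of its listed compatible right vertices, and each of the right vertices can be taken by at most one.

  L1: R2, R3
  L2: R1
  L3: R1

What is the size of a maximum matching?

Unit-capacity flow: source→left, listed edges, right→sink; max matching = max flow.
Augmenting path L1→R2 (+1); matched 1.
Augmenting path L2→R1 (+1); matched 2.
No augmenting path remains; maximum matching = 2.
König certificate: {L1, R1} is a vertex cover of size 2 (every listed pair touches it), so no matching can be larger.

2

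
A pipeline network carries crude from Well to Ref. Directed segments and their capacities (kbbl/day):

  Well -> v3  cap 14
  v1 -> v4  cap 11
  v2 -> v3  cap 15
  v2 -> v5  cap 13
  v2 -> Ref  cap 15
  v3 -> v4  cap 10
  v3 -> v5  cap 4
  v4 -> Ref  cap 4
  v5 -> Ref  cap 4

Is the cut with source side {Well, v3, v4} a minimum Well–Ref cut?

Given cut capacity: 4 + 4 = 8.
Augment Well→v3→v4→Ref: bottleneck 4, flow now 4.
Augment Well→v3→v5→Ref: bottleneck 4, flow now 8.
No augmenting path remains; maximum flow = 8.
Cut capacity 8 equals the max flow, so it is a minimum cut.

Yes — it is a minimum cut (capacity 8).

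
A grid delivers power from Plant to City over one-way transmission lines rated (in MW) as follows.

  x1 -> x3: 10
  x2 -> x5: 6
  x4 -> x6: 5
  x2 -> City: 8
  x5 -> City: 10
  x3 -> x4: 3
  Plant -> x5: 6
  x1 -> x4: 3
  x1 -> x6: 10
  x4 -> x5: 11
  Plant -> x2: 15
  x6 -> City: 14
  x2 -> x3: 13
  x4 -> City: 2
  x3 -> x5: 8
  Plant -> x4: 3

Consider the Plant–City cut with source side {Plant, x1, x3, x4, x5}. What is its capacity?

42

Edges leaving {Plant, x1, x3, x4, x5}: Plant→x2 (15), x1→x6 (10), x4→x6 (5), x4→City (2), x5→City (10).
Cut capacity = 15 + 10 + 5 + 2 + 10 = 42.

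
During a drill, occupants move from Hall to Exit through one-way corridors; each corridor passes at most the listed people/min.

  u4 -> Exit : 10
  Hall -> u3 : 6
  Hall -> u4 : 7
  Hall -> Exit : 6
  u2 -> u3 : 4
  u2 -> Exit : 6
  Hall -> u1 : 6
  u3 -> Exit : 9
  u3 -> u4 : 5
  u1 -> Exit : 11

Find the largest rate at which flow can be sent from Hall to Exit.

Augment Hall→Exit: bottleneck 6, flow now 6.
Augment Hall→u1→Exit: bottleneck 6, flow now 12.
Augment Hall→u3→Exit: bottleneck 6, flow now 18.
Augment Hall→u4→Exit: bottleneck 7, flow now 25.
No augmenting path remains; maximum flow = 25.
In the residual graph, reachable from Hall: {Hall}.
Min-cut edges: Hall→u1 (6), Hall→u3 (6), Hall→u4 (7), Hall→Exit (6); capacity 6 + 6 + 7 + 6 = 25.
This cut is saturated, so no flow can exceed 25.

25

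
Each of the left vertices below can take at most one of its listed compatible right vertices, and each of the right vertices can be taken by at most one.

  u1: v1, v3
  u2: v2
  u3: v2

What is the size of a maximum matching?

Unit-capacity flow: source→left, listed edges, right→sink; max matching = max flow.
Augmenting path u1→v1 (+1); matched 1.
Augmenting path u2→v2 (+1); matched 2.
No augmenting path remains; maximum matching = 2.
König certificate: {u1, v2} is a vertex cover of size 2 (every listed pair touches it), so no matching can be larger.

2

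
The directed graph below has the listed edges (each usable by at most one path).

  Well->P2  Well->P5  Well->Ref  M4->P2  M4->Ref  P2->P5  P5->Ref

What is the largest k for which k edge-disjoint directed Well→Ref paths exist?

Assign every edge capacity 1; by Menger, the answer equals the max flow.
Path Well→Ref (+1); total 1.
Path Well→P5→Ref (+1); total 2.
No residual Well→Ref path; max flow = 2.
Certifying cut of size 2: {P5→Ref, Well→Ref}.

2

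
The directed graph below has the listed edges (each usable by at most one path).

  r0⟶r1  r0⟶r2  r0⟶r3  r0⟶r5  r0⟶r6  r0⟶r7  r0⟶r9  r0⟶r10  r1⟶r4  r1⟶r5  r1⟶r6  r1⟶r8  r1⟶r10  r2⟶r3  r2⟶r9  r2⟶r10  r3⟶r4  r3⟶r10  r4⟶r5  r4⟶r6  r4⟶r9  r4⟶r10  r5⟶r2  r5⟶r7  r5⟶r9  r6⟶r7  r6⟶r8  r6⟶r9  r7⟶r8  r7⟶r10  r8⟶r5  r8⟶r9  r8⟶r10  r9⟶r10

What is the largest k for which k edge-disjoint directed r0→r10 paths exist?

8

Assign every edge capacity 1; by Menger, the answer equals the max flow.
Path r0→r10 (+1); total 1.
Path r0→r1→r10 (+1); total 2.
Path r0→r2→r10 (+1); total 3.
Path r0→r3→r10 (+1); total 4.
Path r0→r7→r10 (+1); total 5.
Path r0→r9→r10 (+1); total 6.
Path r0→r6→r8→r10 (+1); total 7.
Path r0→r5→r2→r3→r4→r10 (+1); total 8.
No residual r0→r10 path; max flow = 8.
Certifying cut of size 8: {r0→r1, r0→r10, r0→r2, r0→r3, r0→r5, r0→r6, r0→r7, r0→r9}.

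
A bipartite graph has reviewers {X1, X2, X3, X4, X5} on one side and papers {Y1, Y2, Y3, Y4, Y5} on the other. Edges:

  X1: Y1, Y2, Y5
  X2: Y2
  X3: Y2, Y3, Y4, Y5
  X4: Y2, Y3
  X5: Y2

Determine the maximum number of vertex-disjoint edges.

4

Unit-capacity flow: source→left, listed edges, right→sink; max matching = max flow.
Augmenting path X1→Y1 (+1); matched 1.
Augmenting path X2→Y2 (+1); matched 2.
Augmenting path X3→Y3 (+1); matched 3.
Augmenting path X4→Y3→X3→Y4 (+1); matched 4.
No augmenting path remains; maximum matching = 4.
König certificate: {X1, X3, X4, Y2} is a vertex cover of size 4 (every listed pair touches it), so no matching can be larger.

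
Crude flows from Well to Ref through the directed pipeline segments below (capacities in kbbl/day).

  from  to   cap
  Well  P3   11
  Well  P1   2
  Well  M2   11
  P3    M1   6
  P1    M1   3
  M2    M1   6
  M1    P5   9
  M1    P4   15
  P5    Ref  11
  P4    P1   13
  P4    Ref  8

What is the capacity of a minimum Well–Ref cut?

Augment Well→P3→M1→P5→Ref: bottleneck 6, flow now 6.
Augment Well→P1→M1→P5→Ref: bottleneck 2, flow now 8.
Augment Well→M2→M1→P5→Ref: bottleneck 1, flow now 9.
Augment Well→M2→M1→P4→Ref: bottleneck 5, flow now 14.
No augmenting path remains; maximum flow = 14.
By max-flow min-cut, the minimum cut capacity equals the max flow.
In the residual graph, reachable from Well: {Well, P3, M2}.
Min-cut edges: Well→P1 (2), P3→M1 (6), M2→M1 (6); capacity 2 + 6 + 6 = 14.

14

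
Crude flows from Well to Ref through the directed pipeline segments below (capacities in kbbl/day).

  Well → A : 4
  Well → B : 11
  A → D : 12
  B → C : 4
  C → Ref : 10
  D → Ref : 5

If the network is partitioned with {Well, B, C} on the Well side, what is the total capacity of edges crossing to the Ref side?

Edges leaving {Well, B, C}: Well→A (4), C→Ref (10).
Cut capacity = 4 + 10 = 14.

14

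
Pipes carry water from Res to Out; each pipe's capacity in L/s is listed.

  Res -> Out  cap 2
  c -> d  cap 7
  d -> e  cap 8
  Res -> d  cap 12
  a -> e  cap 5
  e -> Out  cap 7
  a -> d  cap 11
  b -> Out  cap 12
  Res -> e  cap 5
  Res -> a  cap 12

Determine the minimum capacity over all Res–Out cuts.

Augment Res→Out: bottleneck 2, flow now 2.
Augment Res→e→Out: bottleneck 5, flow now 7.
Augment Res→a→e→Out: bottleneck 2, flow now 9.
No augmenting path remains; maximum flow = 9.
By max-flow min-cut, the minimum cut capacity equals the max flow.
In the residual graph, reachable from Res: {Res, a, d, e}.
Min-cut edges: Res→Out (2), e→Out (7); capacity 2 + 7 = 9.

9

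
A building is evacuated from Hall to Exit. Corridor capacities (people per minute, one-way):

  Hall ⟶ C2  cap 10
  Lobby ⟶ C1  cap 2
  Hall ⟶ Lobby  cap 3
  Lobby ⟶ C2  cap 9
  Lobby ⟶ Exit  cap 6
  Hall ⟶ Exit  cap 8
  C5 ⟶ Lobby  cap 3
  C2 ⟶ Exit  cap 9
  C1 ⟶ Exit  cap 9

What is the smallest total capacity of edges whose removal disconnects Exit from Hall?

20

Augment Hall→Exit: bottleneck 8, flow now 8.
Augment Hall→Lobby→Exit: bottleneck 3, flow now 11.
Augment Hall→C2→Exit: bottleneck 9, flow now 20.
No augmenting path remains; maximum flow = 20.
By max-flow min-cut, the minimum cut capacity equals the max flow.
In the residual graph, reachable from Hall: {Hall, C2}.
Min-cut edges: Hall→Lobby (3), Hall→Exit (8), C2→Exit (9); capacity 3 + 8 + 9 = 20.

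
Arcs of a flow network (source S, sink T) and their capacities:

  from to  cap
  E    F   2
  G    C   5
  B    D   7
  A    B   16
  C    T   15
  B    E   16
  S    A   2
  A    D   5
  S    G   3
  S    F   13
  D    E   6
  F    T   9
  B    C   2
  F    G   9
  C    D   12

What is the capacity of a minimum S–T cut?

16

Augment S→F→T: bottleneck 9, flow now 9.
Augment S→G→C→T: bottleneck 3, flow now 12.
Augment S→A→B→C→T: bottleneck 2, flow now 14.
Augment S→F→G→C→T: bottleneck 2, flow now 16.
No augmenting path remains; maximum flow = 16.
By max-flow min-cut, the minimum cut capacity equals the max flow.
In the residual graph, reachable from S: {S, F, G}.
Min-cut edges: S→A (2), F→T (9), G→C (5); capacity 2 + 9 + 5 = 16.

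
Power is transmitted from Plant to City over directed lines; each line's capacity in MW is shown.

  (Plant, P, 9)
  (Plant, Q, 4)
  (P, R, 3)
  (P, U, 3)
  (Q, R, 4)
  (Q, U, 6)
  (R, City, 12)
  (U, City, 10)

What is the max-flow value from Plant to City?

10

Augment Plant→P→R→City: bottleneck 3, flow now 3.
Augment Plant→P→U→City: bottleneck 3, flow now 6.
Augment Plant→Q→R→City: bottleneck 4, flow now 10.
No augmenting path remains; maximum flow = 10.
In the residual graph, reachable from Plant: {Plant, P}.
Min-cut edges: Plant→Q (4), P→R (3), P→U (3); capacity 4 + 3 + 3 = 10.
This cut is saturated, so no flow can exceed 10.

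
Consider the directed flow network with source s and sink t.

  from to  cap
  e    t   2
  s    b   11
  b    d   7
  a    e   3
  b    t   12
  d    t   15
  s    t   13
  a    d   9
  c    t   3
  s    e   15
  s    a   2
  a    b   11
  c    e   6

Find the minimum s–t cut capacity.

Augment s→t: bottleneck 13, flow now 13.
Augment s→b→t: bottleneck 11, flow now 24.
Augment s→e→t: bottleneck 2, flow now 26.
Augment s→a→b→t: bottleneck 1, flow now 27.
Augment s→a→d→t: bottleneck 1, flow now 28.
No augmenting path remains; maximum flow = 28.
By max-flow min-cut, the minimum cut capacity equals the max flow.
In the residual graph, reachable from s: {s, e}.
Min-cut edges: s→a (2), s→b (11), s→t (13), e→t (2); capacity 2 + 11 + 13 + 2 = 28.

28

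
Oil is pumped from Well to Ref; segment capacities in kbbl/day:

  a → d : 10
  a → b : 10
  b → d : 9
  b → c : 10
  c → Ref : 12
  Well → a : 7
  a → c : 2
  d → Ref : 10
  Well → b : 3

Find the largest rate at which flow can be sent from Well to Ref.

10

Augment Well→a→c→Ref: bottleneck 2, flow now 2.
Augment Well→a→d→Ref: bottleneck 5, flow now 7.
Augment Well→b→c→Ref: bottleneck 3, flow now 10.
No augmenting path remains; maximum flow = 10.
In the residual graph, reachable from Well: {Well}.
Min-cut edges: Well→a (7), Well→b (3); capacity 7 + 3 = 10.
This cut is saturated, so no flow can exceed 10.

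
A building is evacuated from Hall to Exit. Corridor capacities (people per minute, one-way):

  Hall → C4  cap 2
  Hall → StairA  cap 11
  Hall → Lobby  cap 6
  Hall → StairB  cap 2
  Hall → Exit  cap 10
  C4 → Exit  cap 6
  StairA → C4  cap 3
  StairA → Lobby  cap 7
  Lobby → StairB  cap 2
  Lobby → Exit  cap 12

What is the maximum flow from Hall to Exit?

Augment Hall→Exit: bottleneck 10, flow now 10.
Augment Hall→C4→Exit: bottleneck 2, flow now 12.
Augment Hall→Lobby→Exit: bottleneck 6, flow now 18.
Augment Hall→StairA→C4→Exit: bottleneck 3, flow now 21.
Augment Hall→StairA→Lobby→Exit: bottleneck 6, flow now 27.
No augmenting path remains; maximum flow = 27.
In the residual graph, reachable from Hall: {Hall, StairA, Lobby, StairB}.
Min-cut edges: Hall→C4 (2), Hall→Exit (10), StairA→C4 (3), Lobby→Exit (12); capacity 2 + 10 + 3 + 12 = 27.
This cut is saturated, so no flow can exceed 27.

27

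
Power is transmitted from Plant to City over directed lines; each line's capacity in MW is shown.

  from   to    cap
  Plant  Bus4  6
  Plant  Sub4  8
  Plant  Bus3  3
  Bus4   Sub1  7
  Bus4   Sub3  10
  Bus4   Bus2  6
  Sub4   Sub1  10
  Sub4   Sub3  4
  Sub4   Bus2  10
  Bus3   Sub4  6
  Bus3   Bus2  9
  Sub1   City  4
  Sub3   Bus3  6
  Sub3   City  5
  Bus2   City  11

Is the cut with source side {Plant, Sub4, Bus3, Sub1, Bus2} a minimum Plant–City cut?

Given cut capacity: 6 + 4 + 4 + 11 = 25.
Augment Plant→Bus4→Sub1→City: bottleneck 4, flow now 4.
Augment Plant→Bus4→Sub3→City: bottleneck 2, flow now 6.
Augment Plant→Sub4→Sub3→City: bottleneck 3, flow now 9.
Augment Plant→Sub4→Bus2→City: bottleneck 5, flow now 14.
Augment Plant→Bus3→Bus2→City: bottleneck 3, flow now 17.
No augmenting path remains; maximum flow = 17.
In the residual graph, reachable from Plant: {Plant}.
Min-cut edges: Plant→Bus4 (6), Plant→Sub4 (8), Plant→Bus3 (3); capacity 6 + 8 + 3 = 17.
Cut capacity 25 exceeds the max flow 17, so it is not minimum.

No — its capacity is 25, but the minimum cut has capacity 17.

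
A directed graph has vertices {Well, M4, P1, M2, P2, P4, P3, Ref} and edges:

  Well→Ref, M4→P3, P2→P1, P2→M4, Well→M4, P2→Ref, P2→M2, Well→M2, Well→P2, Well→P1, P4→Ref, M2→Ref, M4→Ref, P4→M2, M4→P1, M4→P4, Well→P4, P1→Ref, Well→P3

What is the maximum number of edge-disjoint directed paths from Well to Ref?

6

Assign every edge capacity 1; by Menger, the answer equals the max flow.
Path Well→Ref (+1); total 1.
Path Well→M4→Ref (+1); total 2.
Path Well→P1→Ref (+1); total 3.
Path Well→M2→Ref (+1); total 4.
Path Well→P2→Ref (+1); total 5.
Path Well→P4→Ref (+1); total 6.
No residual Well→Ref path; max flow = 6.
Certifying cut of size 6: {Well→M2, Well→M4, Well→P1, Well→P2, Well→P4, Well→Ref}.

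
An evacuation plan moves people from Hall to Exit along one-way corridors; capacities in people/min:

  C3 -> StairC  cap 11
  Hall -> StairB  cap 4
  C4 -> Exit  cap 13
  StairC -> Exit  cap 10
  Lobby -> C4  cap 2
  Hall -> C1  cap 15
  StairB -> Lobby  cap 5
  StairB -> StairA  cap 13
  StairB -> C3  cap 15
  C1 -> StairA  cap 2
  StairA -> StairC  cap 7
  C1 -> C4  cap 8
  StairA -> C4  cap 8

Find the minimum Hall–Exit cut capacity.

Augment Hall→C1→C4→Exit: bottleneck 8, flow now 8.
Augment Hall→StairB→Lobby→C4→Exit: bottleneck 2, flow now 10.
Augment Hall→StairB→C3→StairC→Exit: bottleneck 2, flow now 12.
Augment Hall→C1→StairA→StairC→Exit: bottleneck 2, flow now 14.
No augmenting path remains; maximum flow = 14.
By max-flow min-cut, the minimum cut capacity equals the max flow.
In the residual graph, reachable from Hall: {Hall, C1}.
Min-cut edges: Hall→StairB (4), C1→StairA (2), C1→C4 (8); capacity 4 + 2 + 8 = 14.

14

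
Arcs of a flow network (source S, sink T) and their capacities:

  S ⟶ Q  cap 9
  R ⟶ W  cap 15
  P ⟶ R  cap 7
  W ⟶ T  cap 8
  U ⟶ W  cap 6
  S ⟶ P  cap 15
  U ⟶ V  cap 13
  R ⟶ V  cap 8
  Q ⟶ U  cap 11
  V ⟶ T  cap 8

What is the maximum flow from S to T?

Augment S→P→R→V→T: bottleneck 7, flow now 7.
Augment S→Q→U→V→T: bottleneck 1, flow now 8.
Augment S→Q→U→W→T: bottleneck 6, flow now 14.
Augment S→Q→U→V→R→W→T: bottleneck 2, flow now 16. (uses reverse residual edge)
No augmenting path remains; maximum flow = 16.
In the residual graph, reachable from S: {S, P}.
Min-cut edges: S→Q (9), P→R (7); capacity 9 + 7 = 16.
This cut is saturated, so no flow can exceed 16.

16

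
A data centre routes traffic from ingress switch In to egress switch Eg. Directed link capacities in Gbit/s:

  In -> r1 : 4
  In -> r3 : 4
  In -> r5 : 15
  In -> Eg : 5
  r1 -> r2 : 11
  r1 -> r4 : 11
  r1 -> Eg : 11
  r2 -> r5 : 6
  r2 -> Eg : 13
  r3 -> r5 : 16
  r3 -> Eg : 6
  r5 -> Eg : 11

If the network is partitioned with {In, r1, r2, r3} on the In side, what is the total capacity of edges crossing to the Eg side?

83

Edges leaving {In, r1, r2, r3}: In→r5 (15), In→Eg (5), r1→r4 (11), r1→Eg (11), r2→r5 (6), r2→Eg (13), r3→r5 (16), r3→Eg (6).
Cut capacity = 15 + 5 + 11 + 11 + 6 + 13 + 16 + 6 = 83.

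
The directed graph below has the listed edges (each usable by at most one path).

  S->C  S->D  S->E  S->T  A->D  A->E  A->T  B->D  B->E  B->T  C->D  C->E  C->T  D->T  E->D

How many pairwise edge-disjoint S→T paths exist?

3

Assign every edge capacity 1; by Menger, the answer equals the max flow.
Path S→T (+1); total 1.
Path S→C→T (+1); total 2.
Path S→D→T (+1); total 3.
No residual S→T path; max flow = 3.
Certifying cut of size 3: {D→T, S→C, S→T}.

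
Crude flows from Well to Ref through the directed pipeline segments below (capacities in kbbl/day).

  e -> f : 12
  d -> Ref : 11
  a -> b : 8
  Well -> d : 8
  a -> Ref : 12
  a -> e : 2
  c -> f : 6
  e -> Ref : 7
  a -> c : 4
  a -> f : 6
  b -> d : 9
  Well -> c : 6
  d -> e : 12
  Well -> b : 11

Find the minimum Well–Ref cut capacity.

17

Augment Well→d→Ref: bottleneck 8, flow now 8.
Augment Well→b→d→Ref: bottleneck 3, flow now 11.
Augment Well→b→d→e→Ref: bottleneck 6, flow now 17.
No augmenting path remains; maximum flow = 17.
By max-flow min-cut, the minimum cut capacity equals the max flow.
In the residual graph, reachable from Well: {Well, b, c, f}.
Min-cut edges: Well→d (8), b→d (9); capacity 8 + 9 = 17.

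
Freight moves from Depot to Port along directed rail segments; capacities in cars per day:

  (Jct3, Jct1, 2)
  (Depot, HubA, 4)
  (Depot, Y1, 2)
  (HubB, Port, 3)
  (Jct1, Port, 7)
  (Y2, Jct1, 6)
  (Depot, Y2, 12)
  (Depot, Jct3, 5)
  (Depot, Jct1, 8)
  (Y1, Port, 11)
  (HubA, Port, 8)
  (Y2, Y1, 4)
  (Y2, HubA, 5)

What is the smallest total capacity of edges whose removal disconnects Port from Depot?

Augment Depot→Y1→Port: bottleneck 2, flow now 2.
Augment Depot→HubA→Port: bottleneck 4, flow now 6.
Augment Depot→Jct1→Port: bottleneck 7, flow now 13.
Augment Depot→Y2→Y1→Port: bottleneck 4, flow now 17.
Augment Depot→Y2→HubA→Port: bottleneck 4, flow now 21.
No augmenting path remains; maximum flow = 21.
By max-flow min-cut, the minimum cut capacity equals the max flow.
In the residual graph, reachable from Depot: {Depot, Y2, HubA, Jct3, Jct1}.
Min-cut edges: Depot→Y1 (2), Y2→Y1 (4), HubA→Port (8), Jct1→Port (7); capacity 2 + 4 + 8 + 7 = 21.

21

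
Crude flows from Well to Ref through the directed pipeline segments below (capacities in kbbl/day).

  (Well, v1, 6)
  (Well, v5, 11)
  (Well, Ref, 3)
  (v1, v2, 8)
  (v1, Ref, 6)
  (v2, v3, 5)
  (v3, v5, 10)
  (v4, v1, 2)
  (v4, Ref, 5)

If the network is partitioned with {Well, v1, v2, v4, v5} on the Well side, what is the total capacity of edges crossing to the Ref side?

Edges leaving {Well, v1, v2, v4, v5}: Well→Ref (3), v1→Ref (6), v2→v3 (5), v4→Ref (5).
Cut capacity = 3 + 6 + 5 + 5 = 19.

19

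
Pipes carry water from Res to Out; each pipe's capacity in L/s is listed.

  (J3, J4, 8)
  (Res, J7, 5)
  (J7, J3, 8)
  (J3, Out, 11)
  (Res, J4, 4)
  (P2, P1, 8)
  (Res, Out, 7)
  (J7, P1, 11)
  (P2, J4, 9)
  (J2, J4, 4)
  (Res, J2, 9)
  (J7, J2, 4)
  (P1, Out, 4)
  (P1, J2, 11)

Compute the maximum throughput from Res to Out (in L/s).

12

Augment Res→Out: bottleneck 7, flow now 7.
Augment Res→J7→P1→Out: bottleneck 4, flow now 11.
Augment Res→J7→J3→Out: bottleneck 1, flow now 12.
No augmenting path remains; maximum flow = 12.
In the residual graph, reachable from Res: {Res, J2, J4}.
Min-cut edges: Res→J7 (5), Res→Out (7); capacity 5 + 7 = 12.
This cut is saturated, so no flow can exceed 12.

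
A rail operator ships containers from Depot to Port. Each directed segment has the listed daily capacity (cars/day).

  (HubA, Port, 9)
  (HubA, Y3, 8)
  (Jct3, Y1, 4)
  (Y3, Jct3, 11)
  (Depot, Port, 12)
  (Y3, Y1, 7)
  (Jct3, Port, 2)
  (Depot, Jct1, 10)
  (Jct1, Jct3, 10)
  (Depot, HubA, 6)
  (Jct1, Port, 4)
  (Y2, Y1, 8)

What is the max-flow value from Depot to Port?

24

Augment Depot→Port: bottleneck 12, flow now 12.
Augment Depot→Jct1→Port: bottleneck 4, flow now 16.
Augment Depot→HubA→Port: bottleneck 6, flow now 22.
Augment Depot→Jct1→Jct3→Port: bottleneck 2, flow now 24.
No augmenting path remains; maximum flow = 24.
In the residual graph, reachable from Depot: {Depot, Jct1, Jct3, Y1}.
Min-cut edges: Depot→HubA (6), Depot→Port (12), Jct1→Port (4), Jct3→Port (2); capacity 6 + 12 + 4 + 2 = 24.
This cut is saturated, so no flow can exceed 24.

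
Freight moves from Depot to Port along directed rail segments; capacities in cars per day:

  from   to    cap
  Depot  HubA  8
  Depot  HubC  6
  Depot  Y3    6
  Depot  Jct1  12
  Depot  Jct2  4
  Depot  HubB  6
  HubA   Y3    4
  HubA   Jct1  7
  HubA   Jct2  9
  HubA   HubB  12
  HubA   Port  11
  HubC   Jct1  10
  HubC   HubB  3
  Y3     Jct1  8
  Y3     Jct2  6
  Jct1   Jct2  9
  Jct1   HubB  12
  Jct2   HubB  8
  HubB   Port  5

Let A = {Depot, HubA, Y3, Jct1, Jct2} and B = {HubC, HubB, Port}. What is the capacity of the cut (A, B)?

55

Edges leaving {Depot, HubA, Y3, Jct1, Jct2}: Depot→HubC (6), Depot→HubB (6), HubA→HubB (12), HubA→Port (11), Jct1→HubB (12), Jct2→HubB (8).
Cut capacity = 6 + 6 + 12 + 11 + 12 + 8 = 55.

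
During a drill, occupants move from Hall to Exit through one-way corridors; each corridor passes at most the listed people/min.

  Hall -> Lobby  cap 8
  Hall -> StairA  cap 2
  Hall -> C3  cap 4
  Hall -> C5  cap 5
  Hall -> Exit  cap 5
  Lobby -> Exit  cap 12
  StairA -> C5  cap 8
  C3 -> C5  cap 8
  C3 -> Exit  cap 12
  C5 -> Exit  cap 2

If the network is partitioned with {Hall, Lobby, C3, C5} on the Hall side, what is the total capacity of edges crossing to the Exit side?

33

Edges leaving {Hall, Lobby, C3, C5}: Hall→StairA (2), Hall→Exit (5), Lobby→Exit (12), C3→Exit (12), C5→Exit (2).
Cut capacity = 2 + 5 + 12 + 12 + 2 = 33.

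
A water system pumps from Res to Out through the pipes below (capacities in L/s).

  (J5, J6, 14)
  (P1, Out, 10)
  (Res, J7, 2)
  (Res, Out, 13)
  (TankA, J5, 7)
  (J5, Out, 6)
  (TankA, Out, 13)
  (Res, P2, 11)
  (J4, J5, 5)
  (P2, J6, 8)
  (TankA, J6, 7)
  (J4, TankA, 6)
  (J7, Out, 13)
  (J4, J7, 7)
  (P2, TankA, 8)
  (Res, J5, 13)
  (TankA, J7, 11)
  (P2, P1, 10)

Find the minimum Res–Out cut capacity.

32

Augment Res→Out: bottleneck 13, flow now 13.
Augment Res→J7→Out: bottleneck 2, flow now 15.
Augment Res→J5→Out: bottleneck 6, flow now 21.
Augment Res→P2→TankA→Out: bottleneck 8, flow now 29.
Augment Res→P2→P1→Out: bottleneck 3, flow now 32.
No augmenting path remains; maximum flow = 32.
By max-flow min-cut, the minimum cut capacity equals the max flow.
In the residual graph, reachable from Res: {Res, J5, J6}.
Min-cut edges: Res→P2 (11), Res→J7 (2), Res→Out (13), J5→Out (6); capacity 11 + 2 + 13 + 6 = 32.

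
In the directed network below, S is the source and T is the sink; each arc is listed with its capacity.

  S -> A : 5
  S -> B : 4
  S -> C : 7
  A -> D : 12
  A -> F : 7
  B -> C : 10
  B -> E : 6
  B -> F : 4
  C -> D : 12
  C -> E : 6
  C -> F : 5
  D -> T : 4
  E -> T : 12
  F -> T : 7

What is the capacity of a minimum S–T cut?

Augment S→A→D→T: bottleneck 4, flow now 4.
Augment S→A→F→T: bottleneck 1, flow now 5.
Augment S→B→E→T: bottleneck 4, flow now 9.
Augment S→C→E→T: bottleneck 6, flow now 15.
Augment S→C→F→T: bottleneck 1, flow now 16.
No augmenting path remains; maximum flow = 16.
By max-flow min-cut, the minimum cut capacity equals the max flow.
In the residual graph, reachable from S: {S}.
Min-cut edges: S→A (5), S→B (4), S→C (7); capacity 5 + 4 + 7 = 16.

16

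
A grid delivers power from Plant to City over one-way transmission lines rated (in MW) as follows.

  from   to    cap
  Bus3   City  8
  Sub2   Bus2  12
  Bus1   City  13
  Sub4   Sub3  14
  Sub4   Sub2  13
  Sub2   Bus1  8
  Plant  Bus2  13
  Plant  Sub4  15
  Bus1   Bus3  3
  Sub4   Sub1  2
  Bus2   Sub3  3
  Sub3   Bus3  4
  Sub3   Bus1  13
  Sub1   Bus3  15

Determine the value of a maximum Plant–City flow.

Augment Plant→Sub4→Sub1→Bus3→City: bottleneck 2, flow now 2.
Augment Plant→Sub4→Sub2→Bus1→City: bottleneck 8, flow now 10.
Augment Plant→Sub4→Sub3→Bus1→City: bottleneck 5, flow now 15.
Augment Plant→Bus2→Sub3→Bus3→City: bottleneck 3, flow now 18.
No augmenting path remains; maximum flow = 18.
In the residual graph, reachable from Plant: {Plant, Bus2}.
Min-cut edges: Plant→Sub4 (15), Bus2→Sub3 (3); capacity 15 + 3 = 18.
This cut is saturated, so no flow can exceed 18.

18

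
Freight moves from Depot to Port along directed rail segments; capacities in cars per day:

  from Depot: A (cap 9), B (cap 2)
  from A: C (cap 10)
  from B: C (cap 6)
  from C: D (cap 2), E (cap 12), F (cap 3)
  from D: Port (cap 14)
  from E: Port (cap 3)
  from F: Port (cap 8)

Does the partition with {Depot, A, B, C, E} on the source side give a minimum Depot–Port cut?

Given cut capacity: 2 + 3 + 3 = 8.
Augment Depot→A→C→D→Port: bottleneck 2, flow now 2.
Augment Depot→A→C→E→Port: bottleneck 3, flow now 5.
Augment Depot→A→C→F→Port: bottleneck 3, flow now 8.
No augmenting path remains; maximum flow = 8.
Cut capacity 8 equals the max flow, so it is a minimum cut.

Yes — it is a minimum cut (capacity 8).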